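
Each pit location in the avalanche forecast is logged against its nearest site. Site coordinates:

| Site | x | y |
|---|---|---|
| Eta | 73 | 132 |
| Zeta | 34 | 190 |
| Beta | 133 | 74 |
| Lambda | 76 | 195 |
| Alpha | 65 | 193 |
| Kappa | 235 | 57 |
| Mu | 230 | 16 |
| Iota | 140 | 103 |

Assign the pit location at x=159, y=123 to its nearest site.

Iota

Squared distances to each site:
Eta: 7477.000; Zeta: 20114.000; Beta: 3077.000; Lambda: 12073.000; Alpha: 13736.000; Kappa: 10132.000; Mu: 16490.000; Iota: 761.000.
Minimum at Iota.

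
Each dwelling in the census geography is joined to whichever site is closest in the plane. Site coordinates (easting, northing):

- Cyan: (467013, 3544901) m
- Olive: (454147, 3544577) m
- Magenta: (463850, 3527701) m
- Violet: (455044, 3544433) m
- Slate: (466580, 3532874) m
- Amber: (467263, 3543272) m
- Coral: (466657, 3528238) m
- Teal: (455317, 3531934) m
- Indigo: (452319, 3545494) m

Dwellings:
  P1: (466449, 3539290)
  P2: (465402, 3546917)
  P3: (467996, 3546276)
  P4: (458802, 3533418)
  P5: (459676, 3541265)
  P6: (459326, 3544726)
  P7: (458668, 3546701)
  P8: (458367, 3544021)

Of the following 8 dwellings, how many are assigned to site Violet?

P1 → Amber
P2 → Cyan
P3 → Cyan
P4 → Teal
P5 → Violet
P6 → Violet
P7 → Violet
P8 → Violet
4 of the 8 go to Violet.

4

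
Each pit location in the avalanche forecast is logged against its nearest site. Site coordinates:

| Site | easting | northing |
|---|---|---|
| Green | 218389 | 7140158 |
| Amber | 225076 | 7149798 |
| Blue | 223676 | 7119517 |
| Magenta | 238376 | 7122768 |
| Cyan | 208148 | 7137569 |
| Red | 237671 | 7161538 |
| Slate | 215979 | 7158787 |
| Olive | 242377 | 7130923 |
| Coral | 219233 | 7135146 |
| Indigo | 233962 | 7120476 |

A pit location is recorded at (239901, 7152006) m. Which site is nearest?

Red

Squared distances to each site:
Green: 603141248.000; Amber: 224655889.000; Blue: 1318785746.000; Magenta: 857186269.000; Cyan: 1216679978.000; Red: 95831924.000; Slate: 618244045.000; Olive: 450623465.000; Coral: 711425824.000; Indigo: 1029412621.000.
Minimum at Red.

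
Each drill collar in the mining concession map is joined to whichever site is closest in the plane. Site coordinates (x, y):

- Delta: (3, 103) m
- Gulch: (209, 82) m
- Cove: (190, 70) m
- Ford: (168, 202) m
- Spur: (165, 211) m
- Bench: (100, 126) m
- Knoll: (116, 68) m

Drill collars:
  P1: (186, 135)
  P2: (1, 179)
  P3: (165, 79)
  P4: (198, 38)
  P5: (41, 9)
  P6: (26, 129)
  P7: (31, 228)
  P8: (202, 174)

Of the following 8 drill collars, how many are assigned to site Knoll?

1

P1 → Gulch
P2 → Delta
P3 → Cove
P4 → Cove
P5 → Knoll
P6 → Delta
P7 → Bench
P8 → Ford
1 of the 8 goes to Knoll.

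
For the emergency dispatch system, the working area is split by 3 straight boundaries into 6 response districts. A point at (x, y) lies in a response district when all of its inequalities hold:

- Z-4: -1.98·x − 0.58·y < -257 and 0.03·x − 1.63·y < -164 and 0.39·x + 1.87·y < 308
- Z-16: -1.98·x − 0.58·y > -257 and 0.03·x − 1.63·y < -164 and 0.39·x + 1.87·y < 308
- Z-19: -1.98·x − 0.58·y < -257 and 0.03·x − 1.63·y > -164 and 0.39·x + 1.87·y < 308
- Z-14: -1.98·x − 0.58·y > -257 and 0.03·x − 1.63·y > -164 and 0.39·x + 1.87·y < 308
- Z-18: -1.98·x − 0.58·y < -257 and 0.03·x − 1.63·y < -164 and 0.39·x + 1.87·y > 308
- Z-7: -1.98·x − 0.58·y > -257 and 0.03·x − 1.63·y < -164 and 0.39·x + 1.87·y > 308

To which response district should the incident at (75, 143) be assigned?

-1.98·75 − 0.58·143 = -231.440, which is > -257
0.03·75 − 1.63·143 = -230.840, which is < -164
0.39·75 + 1.87·143 = 296.660, which is < 308
This sign pattern matches Z-16.

Z-16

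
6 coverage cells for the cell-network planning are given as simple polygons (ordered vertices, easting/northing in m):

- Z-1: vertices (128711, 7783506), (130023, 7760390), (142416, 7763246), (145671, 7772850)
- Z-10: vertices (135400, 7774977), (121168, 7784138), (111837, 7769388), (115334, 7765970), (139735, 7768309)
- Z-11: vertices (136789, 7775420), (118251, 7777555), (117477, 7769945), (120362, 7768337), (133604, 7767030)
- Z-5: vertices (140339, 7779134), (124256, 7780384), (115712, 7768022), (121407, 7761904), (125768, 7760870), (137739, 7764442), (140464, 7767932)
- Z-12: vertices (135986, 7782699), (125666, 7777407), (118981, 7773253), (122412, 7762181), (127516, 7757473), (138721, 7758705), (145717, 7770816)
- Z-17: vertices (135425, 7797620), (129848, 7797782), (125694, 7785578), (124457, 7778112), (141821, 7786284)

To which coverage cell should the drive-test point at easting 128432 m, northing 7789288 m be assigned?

Cast a ray rightward from (128432, 7789288). For each polygon, the edges (by vertex number in listed order) whose endpoints lie on opposite sides of northing = 7789288, where each meets that height, and whether that is right or left of the point:
Z-1: no edge straddles that height → 0 crossings.
Z-10: no edge straddles that height → 0 crossings.
Z-11: no edge straddles that height → 0 crossings.
Z-5: no edge straddles that height → 0 crossings.
Z-12: no edge straddles that height → 0 crossings.
Z-17: 2–3 at easting≈126956.8 (left), 5–1 at easting≈140126.1 (right) → 1 crossing.
Only Z-17 has an odd count, so the point is inside Z-17.

Z-17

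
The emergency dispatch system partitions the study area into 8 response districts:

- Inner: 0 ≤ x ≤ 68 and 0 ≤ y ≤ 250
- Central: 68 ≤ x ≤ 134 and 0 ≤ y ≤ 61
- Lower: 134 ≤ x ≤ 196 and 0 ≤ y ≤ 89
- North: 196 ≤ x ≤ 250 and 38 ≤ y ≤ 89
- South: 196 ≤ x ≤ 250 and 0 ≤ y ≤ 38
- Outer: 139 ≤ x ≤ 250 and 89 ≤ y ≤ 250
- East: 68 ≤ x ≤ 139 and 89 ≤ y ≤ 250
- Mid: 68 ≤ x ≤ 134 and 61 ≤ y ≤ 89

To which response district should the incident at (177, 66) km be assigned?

The point has x = 177 and y = 66.
Only Lower satisfies 134 ≤ x ≤ 196 and 0 ≤ y ≤ 89.

Lower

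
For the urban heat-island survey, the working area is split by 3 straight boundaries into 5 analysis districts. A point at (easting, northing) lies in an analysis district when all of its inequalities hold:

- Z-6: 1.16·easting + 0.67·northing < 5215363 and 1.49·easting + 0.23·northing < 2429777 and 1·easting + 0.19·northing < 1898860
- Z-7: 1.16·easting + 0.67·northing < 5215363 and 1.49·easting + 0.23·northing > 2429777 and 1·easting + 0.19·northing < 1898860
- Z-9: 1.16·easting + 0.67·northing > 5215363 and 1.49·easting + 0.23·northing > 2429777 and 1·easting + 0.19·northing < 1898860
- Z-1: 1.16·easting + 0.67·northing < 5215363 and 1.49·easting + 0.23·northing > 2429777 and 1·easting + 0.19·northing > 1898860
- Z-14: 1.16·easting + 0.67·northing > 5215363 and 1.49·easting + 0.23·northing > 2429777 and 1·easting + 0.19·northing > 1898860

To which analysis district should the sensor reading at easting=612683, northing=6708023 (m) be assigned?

Z-7

1.16·612683 + 0.67·6708023 = 5205087.690, which is < 5215363
1.49·612683 + 0.23·6708023 = 2455742.960, which is > 2429777
1·612683 + 0.19·6708023 = 1887207.370, which is < 1898860
This sign pattern matches Z-7.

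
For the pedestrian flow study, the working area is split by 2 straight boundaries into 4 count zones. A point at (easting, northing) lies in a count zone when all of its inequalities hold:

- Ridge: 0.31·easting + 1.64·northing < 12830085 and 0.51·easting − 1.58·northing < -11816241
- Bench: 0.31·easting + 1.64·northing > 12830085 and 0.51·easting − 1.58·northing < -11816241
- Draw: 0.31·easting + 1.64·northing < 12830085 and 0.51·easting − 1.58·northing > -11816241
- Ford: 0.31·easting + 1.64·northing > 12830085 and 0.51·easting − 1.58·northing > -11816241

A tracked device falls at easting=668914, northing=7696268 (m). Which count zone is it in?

0.31·668914 + 1.64·7696268 = 12829242.860, which is < 12830085
0.51·668914 − 1.58·7696268 = -11818957.300, which is < -11816241
This sign pattern matches Ridge.

Ridge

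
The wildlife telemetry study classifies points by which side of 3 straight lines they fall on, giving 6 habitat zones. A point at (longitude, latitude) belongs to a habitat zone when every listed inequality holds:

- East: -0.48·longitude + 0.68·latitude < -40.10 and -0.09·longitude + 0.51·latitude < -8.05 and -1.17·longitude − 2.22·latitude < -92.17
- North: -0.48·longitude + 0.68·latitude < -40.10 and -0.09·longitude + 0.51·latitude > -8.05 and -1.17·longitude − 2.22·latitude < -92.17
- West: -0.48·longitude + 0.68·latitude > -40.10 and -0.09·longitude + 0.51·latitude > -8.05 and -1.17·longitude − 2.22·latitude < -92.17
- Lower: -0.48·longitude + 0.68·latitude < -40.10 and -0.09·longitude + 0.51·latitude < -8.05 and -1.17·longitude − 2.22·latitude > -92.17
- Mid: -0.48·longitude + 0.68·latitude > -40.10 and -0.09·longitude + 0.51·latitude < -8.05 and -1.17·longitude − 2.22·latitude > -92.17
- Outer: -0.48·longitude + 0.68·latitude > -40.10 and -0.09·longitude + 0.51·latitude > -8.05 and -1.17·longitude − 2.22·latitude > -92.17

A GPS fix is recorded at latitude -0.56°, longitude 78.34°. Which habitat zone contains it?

-0.48·78.34 + 0.68·-0.56 = -37.984, which is > -40.10
-0.09·78.34 + 0.51·-0.56 = -7.336, which is > -8.05
-1.17·78.34 − 2.22·-0.56 = -90.415, which is > -92.17
This sign pattern matches Outer.

Outer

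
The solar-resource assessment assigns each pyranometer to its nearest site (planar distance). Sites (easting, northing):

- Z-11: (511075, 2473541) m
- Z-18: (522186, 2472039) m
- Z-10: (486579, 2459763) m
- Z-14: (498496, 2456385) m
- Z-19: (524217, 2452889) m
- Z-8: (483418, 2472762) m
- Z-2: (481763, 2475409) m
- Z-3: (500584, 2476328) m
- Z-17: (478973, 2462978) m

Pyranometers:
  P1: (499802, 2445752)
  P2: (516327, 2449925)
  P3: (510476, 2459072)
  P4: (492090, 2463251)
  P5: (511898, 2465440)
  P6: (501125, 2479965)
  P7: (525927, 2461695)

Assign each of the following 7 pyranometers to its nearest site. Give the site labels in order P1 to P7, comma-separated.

P1 → Z-14 (d²=114766325.00)
P2 → Z-19 (d²=71037396.00)
P3 → Z-14 (d²=150740369.00)
P4 → Z-10 (d²=42537265.00)
P5 → Z-11 (d²=66303530.00)
P6 → Z-3 (d²=13520450.00)
P7 → Z-19 (d²=80469736.00)

Z-14, Z-19, Z-14, Z-10, Z-11, Z-3, Z-19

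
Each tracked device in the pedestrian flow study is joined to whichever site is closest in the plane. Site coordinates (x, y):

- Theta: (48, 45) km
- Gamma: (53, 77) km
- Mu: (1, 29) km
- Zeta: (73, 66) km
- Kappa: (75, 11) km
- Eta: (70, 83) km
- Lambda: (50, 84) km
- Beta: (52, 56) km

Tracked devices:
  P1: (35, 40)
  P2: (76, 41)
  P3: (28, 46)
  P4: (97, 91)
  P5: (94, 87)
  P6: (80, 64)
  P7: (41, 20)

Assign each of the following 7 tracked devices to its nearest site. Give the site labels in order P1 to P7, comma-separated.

Theta, Zeta, Theta, Eta, Eta, Zeta, Theta

P1 → Theta (d²=194.00)
P2 → Zeta (d²=634.00)
P3 → Theta (d²=401.00)
P4 → Eta (d²=793.00)
P5 → Eta (d²=592.00)
P6 → Zeta (d²=53.00)
P7 → Theta (d²=674.00)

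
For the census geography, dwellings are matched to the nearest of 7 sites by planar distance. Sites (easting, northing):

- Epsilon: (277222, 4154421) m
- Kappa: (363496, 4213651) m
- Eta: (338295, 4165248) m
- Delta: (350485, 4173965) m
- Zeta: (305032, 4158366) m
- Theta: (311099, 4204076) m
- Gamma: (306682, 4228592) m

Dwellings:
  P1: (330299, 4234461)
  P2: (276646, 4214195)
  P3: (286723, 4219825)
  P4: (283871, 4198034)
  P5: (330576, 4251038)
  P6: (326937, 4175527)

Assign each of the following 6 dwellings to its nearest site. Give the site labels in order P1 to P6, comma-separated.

P1 → Gamma (d²=592207850.00)
P2 → Gamma (d²=1109434905.00)
P3 → Gamma (d²=475221970.00)
P4 → Theta (d²=777869748.00)
P5 → Gamma (d²=1074746152.00)
P6 → Eta (d²=234662005.00)

Gamma, Gamma, Gamma, Theta, Gamma, Eta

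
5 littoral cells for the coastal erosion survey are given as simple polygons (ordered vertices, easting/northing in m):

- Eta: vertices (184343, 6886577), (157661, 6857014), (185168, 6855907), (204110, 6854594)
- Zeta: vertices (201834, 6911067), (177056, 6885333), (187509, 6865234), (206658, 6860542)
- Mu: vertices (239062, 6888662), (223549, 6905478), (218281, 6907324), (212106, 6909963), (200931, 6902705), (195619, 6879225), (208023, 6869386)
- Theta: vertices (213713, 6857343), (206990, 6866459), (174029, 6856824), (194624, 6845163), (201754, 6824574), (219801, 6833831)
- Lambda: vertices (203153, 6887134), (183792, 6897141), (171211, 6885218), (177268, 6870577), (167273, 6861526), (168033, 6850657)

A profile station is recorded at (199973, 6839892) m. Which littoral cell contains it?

Cast a ray rightward from (199973, 6839892). For each polygon, the edges (by vertex number in listed order) whose endpoints lie on opposite sides of northing = 6839892, where each meets that height, and whether that is right or left of the point:
Eta: no edge straddles that height → 0 crossings.
Zeta: no edge straddles that height → 0 crossings.
Mu: no edge straddles that height → 0 crossings.
Theta: 4–5 at easting≈196449.4 (left), 6–1 at easting≈218231.6 (right) → 1 crossing.
Lambda: no edge straddles that height → 0 crossings.
Only Theta has an odd count, so the point is inside Theta.

Theta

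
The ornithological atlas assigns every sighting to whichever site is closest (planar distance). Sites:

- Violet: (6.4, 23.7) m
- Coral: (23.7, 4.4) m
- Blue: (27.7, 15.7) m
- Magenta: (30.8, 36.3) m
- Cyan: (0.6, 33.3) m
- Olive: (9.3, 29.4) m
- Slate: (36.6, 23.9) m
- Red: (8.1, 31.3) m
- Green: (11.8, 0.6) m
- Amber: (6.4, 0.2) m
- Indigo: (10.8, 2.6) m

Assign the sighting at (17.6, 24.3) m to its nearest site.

Squared distances to each site:
Violet: 125.800; Coral: 433.220; Blue: 175.970; Magenta: 318.240; Cyan: 370.000; Olive: 94.900; Slate: 361.160; Red: 139.250; Green: 595.330; Amber: 706.250; Indigo: 517.130.
Minimum at Olive.

Olive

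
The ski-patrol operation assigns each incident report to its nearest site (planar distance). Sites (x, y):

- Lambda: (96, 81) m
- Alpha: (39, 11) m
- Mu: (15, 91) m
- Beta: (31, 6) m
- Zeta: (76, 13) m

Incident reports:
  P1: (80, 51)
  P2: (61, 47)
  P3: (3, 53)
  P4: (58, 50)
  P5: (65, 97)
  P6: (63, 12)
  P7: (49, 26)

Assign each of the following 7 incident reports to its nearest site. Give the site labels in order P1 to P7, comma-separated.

P1 → Lambda (d²=1156.00)
P2 → Zeta (d²=1381.00)
P3 → Mu (d²=1588.00)
P4 → Zeta (d²=1693.00)
P5 → Lambda (d²=1217.00)
P6 → Zeta (d²=170.00)
P7 → Alpha (d²=325.00)

Lambda, Zeta, Mu, Zeta, Lambda, Zeta, Alpha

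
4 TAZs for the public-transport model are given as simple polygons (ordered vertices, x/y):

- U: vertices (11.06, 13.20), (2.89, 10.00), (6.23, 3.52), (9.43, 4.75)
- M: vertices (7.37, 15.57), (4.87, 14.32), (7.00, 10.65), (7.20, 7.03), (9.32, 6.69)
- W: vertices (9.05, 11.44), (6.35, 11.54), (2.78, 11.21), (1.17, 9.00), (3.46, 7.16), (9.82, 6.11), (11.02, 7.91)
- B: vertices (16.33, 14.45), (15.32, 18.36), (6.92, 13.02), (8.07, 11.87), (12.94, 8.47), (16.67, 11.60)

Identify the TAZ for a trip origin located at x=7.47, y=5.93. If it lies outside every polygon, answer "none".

U

Cast a ray rightward from (7.47, 5.93). For each polygon, the edges (by vertex number in listed order) whose endpoints lie on opposite sides of y = 5.93, where each meets that height, and whether that is right or left of the point:
U: 2–3 at x≈4.988 (left), 4–1 at x≈9.658 (right) → 1 crossing.
M: no edge straddles that height → 0 crossings.
W: no edge straddles that height → 0 crossings.
B: no edge straddles that height → 0 crossings.
Only U has an odd count, so the point is inside U.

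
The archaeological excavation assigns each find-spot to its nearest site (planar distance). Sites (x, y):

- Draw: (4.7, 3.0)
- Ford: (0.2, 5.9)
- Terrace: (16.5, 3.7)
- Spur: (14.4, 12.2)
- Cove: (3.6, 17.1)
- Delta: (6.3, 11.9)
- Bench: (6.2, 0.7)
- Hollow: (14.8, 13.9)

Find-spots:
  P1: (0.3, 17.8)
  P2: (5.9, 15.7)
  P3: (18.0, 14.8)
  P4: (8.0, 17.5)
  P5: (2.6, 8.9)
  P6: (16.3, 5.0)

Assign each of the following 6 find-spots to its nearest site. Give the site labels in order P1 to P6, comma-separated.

P1 → Cove (d²=11.38)
P2 → Cove (d²=7.25)
P3 → Hollow (d²=11.05)
P4 → Cove (d²=19.52)
P5 → Ford (d²=14.76)
P6 → Terrace (d²=1.73)

Cove, Cove, Hollow, Cove, Ford, Terrace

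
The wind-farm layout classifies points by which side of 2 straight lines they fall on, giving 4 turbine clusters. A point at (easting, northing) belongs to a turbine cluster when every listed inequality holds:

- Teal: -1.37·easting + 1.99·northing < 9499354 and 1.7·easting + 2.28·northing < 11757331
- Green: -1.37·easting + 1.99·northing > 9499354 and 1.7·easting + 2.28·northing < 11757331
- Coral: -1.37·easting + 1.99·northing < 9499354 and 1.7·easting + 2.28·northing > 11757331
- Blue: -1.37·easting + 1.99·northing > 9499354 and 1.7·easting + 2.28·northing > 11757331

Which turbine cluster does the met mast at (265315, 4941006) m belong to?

-1.37·265315 + 1.99·4941006 = 9469120.390, which is < 9499354
1.7·265315 + 2.28·4941006 = 11716529.180, which is < 11757331
This sign pattern matches Teal.

Teal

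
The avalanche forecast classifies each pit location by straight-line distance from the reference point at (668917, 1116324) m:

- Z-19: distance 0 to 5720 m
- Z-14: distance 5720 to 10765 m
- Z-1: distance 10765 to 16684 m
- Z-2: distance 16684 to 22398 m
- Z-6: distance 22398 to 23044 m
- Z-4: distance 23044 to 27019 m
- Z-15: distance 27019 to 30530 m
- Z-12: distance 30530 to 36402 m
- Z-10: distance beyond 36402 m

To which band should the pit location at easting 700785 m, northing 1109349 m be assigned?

Distance = √((700785−668917)² + (1109349−1116324)²) = √(1015569424.000 + 48650625.000) = 32622.386 m.
30530 ≤ 32622.386 < 36402 → Z-12.

Z-12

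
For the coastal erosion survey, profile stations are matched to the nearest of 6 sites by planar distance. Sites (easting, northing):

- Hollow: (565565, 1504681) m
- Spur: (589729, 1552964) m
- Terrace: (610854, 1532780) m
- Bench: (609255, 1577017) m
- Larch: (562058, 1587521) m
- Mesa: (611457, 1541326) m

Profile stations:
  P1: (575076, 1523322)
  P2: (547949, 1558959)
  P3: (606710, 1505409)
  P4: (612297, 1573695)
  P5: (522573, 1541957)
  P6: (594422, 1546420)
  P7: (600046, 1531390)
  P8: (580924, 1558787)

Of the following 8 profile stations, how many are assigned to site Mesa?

P1 → Hollow
P2 → Larch
P3 → Terrace
P4 → Bench
P5 → Hollow
P6 → Spur
P7 → Terrace
P8 → Spur
0 of the 8 go to Mesa.

0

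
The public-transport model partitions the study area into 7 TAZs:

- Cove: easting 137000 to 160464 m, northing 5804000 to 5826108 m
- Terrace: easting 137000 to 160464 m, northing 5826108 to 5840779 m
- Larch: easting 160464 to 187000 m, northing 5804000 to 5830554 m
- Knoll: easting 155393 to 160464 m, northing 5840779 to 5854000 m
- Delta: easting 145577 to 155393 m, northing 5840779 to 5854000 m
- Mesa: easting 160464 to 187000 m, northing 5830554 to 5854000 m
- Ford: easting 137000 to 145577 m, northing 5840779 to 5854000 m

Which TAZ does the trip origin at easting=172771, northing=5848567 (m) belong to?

The point has easting = 172771 and northing = 5848567.
Only Mesa satisfies 160464 ≤ easting ≤ 187000 and 5830554 ≤ northing ≤ 5854000.

Mesa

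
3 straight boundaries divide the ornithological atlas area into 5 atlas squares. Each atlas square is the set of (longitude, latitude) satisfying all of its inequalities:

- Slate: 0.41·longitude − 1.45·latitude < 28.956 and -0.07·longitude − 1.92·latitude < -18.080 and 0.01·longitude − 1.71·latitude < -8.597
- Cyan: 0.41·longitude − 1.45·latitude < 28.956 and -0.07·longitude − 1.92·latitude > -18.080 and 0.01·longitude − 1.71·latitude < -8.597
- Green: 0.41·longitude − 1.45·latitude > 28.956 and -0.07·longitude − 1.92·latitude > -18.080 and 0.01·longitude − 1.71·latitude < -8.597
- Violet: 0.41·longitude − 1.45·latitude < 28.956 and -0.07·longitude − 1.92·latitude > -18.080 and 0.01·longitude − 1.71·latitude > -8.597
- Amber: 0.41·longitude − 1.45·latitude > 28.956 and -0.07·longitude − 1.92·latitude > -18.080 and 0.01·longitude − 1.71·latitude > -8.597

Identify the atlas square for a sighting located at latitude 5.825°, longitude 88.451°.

0.41·88.451 − 1.45·5.825 = 27.819, which is < 28.956
-0.07·88.451 − 1.92·5.825 = -17.376, which is > -18.080
0.01·88.451 − 1.71·5.825 = -9.076, which is < -8.597
This sign pattern matches Cyan.

Cyan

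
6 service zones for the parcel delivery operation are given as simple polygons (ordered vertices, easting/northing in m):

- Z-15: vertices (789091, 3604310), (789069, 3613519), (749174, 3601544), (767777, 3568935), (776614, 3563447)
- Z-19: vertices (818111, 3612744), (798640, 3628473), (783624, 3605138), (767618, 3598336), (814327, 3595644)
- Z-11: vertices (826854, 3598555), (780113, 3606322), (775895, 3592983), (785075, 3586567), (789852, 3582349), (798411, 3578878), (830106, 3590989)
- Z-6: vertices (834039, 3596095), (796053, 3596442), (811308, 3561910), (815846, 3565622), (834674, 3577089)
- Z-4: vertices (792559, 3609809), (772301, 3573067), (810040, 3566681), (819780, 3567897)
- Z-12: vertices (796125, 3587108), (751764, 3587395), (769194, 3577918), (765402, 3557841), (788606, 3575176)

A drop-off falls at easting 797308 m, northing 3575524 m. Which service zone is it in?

Cast a ray rightward from (797308, 3575524). For each polygon, the edges (by vertex number in listed order) whose endpoints lie on opposite sides of northing = 3575524, where each meets that height, and whether that is right or left of the point:
Z-15: 3–4 at easting≈764018.1 (left), 5–1 at easting≈780301.6 (left) → 0 crossings.
Z-19: no edge straddles that height → 0 crossings.
Z-11: no edge straddles that height → 0 crossings.
Z-6: 2–3 at easting≈805293.8 (right), 4–5 at easting≈832104.4 (right) → 2 crossings.
Z-4: 1–2 at easting≈773655.7 (left), 4–1 at easting≈814826.4 (right) → 1 crossing.
Z-12: 3–4 at easting≈768741.8 (left), 5–1 at easting≈788825.3 (left) → 0 crossings.
Only Z-4 has an odd count, so the point is inside Z-4.

Z-4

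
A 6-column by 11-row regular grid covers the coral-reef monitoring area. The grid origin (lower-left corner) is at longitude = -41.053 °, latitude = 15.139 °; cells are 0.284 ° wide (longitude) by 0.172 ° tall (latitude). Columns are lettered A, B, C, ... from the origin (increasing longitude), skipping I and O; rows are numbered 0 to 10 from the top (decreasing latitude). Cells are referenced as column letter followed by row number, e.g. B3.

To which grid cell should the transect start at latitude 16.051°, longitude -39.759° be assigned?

E5

Column index: ⌊(-39.759 − -41.053) / 0.284⌋ = ⌊4.556⌋ = 4 → column E
Row offset from origin: ⌊(16.051 − 15.139) / 0.172⌋ = ⌊5.302⌋ = 5 → row 5 (counted from top)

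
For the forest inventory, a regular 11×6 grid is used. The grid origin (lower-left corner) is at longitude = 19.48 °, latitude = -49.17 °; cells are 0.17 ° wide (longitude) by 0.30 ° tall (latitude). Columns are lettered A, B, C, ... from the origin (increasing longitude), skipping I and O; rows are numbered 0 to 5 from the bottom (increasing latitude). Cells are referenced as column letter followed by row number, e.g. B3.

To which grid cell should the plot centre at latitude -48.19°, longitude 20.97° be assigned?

Column index: ⌊(20.97 − 19.48) / 0.17⌋ = ⌊8.765⌋ = 8 → column J
Row offset from origin: ⌊(-48.19 − -49.17) / 0.30⌋ = ⌊3.267⌋ = 3 → row 3

J3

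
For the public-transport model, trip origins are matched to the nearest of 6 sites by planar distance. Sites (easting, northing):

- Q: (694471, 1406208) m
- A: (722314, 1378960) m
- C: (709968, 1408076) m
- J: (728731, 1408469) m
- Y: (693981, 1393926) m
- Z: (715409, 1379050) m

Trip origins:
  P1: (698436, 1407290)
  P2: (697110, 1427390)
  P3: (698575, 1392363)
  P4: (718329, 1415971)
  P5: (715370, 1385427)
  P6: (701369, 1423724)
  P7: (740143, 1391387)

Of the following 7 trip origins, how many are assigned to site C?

2

P1 → Q
P2 → Q
P3 → Y
P4 → C
P5 → Z
P6 → C
P7 → J
2 of the 7 go to C.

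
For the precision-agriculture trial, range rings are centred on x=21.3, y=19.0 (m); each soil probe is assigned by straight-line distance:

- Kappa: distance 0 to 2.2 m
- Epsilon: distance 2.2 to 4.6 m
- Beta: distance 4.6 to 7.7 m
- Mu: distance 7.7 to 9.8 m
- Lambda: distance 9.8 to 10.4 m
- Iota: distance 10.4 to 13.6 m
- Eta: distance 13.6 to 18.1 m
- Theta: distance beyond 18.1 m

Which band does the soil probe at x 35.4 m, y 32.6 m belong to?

Theta

Distance = √((35.4−21.3)² + (32.6−19.0)²) = √(198.810 + 184.960) = 19.590 m.
18.1 ≤ 19.590 < ∞ → Theta.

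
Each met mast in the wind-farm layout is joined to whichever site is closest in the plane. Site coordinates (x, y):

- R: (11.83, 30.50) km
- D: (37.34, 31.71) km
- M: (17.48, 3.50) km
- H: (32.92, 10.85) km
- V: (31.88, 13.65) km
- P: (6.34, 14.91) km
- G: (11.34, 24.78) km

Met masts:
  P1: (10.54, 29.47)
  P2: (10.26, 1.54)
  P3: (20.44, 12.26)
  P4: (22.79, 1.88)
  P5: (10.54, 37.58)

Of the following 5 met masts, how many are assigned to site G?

P1 → R
P2 → M
P3 → M
P4 → M
P5 → R
0 of the 5 go to G.

0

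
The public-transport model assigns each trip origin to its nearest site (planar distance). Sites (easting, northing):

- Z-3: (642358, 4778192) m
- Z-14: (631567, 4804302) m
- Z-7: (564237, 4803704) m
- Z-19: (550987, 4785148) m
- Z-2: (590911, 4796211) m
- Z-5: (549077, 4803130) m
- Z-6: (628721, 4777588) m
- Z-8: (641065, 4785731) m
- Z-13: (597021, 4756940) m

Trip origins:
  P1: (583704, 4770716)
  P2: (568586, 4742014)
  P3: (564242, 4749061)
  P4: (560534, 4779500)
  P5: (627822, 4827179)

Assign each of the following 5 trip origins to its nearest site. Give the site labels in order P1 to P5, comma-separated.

Z-13, Z-13, Z-13, Z-19, Z-14

P1 → Z-13 (d²=367120665.00)
P2 → Z-13 (d²=1031334701.00)
P3 → Z-13 (d²=1136541482.00)
P4 → Z-19 (d²=123045113.00)
P5 → Z-14 (d²=537382154.00)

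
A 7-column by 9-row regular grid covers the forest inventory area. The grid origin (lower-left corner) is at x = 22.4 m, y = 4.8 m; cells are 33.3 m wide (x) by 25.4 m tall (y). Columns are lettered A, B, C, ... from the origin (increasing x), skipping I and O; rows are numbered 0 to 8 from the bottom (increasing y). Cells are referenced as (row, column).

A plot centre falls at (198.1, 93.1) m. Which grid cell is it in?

(3, F)

Column index: ⌊(198.1 − 22.4) / 33.3⌋ = ⌊5.276⌋ = 5 → column F
Row offset from origin: ⌊(93.1 − 4.8) / 25.4⌋ = ⌊3.476⌋ = 3 → row 3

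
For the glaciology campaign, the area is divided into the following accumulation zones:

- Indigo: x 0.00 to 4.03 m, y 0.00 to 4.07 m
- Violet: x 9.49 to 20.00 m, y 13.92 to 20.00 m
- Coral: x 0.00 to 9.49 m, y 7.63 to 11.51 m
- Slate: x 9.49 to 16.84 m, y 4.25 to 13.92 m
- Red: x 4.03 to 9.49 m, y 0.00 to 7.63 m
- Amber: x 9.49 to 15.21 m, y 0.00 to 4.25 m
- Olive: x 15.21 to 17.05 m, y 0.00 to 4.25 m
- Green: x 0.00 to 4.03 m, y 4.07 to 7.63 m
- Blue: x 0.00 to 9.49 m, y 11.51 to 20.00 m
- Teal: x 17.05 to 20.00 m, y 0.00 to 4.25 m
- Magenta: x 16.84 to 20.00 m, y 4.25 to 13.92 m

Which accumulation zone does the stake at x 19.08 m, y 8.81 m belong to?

Magenta

The point has x = 19.08 and y = 8.81.
Only Magenta satisfies 16.84 ≤ x ≤ 20.00 and 4.25 ≤ y ≤ 13.92.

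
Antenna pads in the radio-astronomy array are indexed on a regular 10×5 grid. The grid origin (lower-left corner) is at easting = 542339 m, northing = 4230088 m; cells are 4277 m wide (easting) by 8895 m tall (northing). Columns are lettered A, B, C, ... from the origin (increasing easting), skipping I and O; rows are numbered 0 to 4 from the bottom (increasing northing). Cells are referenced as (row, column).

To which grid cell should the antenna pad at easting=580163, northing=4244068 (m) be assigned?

Column index: ⌊(580163 − 542339) / 4277⌋ = ⌊8.844⌋ = 8 → column J
Row offset from origin: ⌊(4244068 − 4230088) / 8895⌋ = ⌊1.572⌋ = 1 → row 1

(1, J)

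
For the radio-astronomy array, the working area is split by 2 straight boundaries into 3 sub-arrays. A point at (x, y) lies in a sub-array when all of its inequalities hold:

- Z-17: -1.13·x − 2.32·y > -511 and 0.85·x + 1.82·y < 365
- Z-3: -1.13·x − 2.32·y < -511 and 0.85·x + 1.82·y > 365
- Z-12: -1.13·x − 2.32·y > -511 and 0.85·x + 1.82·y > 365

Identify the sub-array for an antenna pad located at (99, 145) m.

-1.13·99 − 2.32·145 = -448.270, which is > -511
0.85·99 + 1.82·145 = 348.050, which is < 365
This sign pattern matches Z-17.

Z-17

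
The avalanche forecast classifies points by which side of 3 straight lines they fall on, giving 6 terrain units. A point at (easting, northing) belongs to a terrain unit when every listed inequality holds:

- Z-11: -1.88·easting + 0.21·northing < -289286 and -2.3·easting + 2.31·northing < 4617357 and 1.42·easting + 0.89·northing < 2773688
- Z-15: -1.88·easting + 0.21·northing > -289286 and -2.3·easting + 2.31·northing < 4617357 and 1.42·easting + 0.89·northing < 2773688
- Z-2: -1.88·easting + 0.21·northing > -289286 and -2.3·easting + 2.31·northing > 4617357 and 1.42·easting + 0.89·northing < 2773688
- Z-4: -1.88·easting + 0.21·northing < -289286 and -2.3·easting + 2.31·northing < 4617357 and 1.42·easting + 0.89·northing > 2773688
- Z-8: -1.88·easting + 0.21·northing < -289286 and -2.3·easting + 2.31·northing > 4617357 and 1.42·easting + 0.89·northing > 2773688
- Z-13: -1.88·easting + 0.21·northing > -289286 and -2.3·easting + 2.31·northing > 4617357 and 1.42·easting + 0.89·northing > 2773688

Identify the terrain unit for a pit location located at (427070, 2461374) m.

Z-13

-1.88·427070 + 0.21·2461374 = -286003.060, which is > -289286
-2.3·427070 + 2.31·2461374 = 4703512.940, which is > 4617357
1.42·427070 + 0.89·2461374 = 2797062.260, which is > 2773688
This sign pattern matches Z-13.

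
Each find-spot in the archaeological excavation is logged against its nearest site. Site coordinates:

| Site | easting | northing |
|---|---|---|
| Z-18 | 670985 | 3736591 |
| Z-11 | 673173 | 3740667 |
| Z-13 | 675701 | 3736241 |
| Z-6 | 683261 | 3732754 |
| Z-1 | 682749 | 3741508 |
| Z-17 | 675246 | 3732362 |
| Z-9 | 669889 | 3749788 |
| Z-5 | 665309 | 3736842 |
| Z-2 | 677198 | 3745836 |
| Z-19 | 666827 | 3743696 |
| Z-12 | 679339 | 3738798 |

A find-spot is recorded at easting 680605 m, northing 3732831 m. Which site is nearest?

Squared distances to each site:
Z-18: 106682000.000; Z-11: 116637520.000; Z-13: 35677316.000; Z-6: 7060265.000; Z-1: 79887065.000; Z-17: 28938842.000; Z-9: 402372505.000; Z-5: 250055737.000; Z-2: 180737674.000; Z-19: 307881509.000; Z-12: 37207845.000.
Minimum at Z-6.

Z-6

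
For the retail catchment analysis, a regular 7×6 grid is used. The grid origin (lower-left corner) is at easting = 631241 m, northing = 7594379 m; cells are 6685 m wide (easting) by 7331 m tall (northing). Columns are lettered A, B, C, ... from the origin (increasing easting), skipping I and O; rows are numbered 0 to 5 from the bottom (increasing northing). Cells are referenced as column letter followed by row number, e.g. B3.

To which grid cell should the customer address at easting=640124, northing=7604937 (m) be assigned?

B1

Column index: ⌊(640124 − 631241) / 6685⌋ = ⌊1.329⌋ = 1 → column B
Row offset from origin: ⌊(7604937 − 7594379) / 7331⌋ = ⌊1.440⌋ = 1 → row 1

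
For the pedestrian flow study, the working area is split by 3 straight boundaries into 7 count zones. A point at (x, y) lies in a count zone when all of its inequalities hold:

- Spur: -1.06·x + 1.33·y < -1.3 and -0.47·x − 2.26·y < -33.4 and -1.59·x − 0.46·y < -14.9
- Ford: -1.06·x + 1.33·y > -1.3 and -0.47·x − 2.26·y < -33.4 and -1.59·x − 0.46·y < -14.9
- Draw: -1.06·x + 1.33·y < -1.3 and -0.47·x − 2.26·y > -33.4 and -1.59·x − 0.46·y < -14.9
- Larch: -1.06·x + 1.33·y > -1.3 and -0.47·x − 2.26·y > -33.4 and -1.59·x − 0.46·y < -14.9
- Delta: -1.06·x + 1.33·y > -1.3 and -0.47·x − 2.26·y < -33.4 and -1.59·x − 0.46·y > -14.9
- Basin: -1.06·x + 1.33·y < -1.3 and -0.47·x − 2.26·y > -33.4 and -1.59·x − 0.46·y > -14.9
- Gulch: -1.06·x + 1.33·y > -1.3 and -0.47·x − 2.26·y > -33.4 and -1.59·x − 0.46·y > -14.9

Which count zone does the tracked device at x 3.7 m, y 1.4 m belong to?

Basin

-1.06·3.7 + 1.33·1.4 = -2.060, which is < -1.3
-0.47·3.7 − 2.26·1.4 = -4.903, which is > -33.4
-1.59·3.7 − 0.46·1.4 = -6.527, which is > -14.9
This sign pattern matches Basin.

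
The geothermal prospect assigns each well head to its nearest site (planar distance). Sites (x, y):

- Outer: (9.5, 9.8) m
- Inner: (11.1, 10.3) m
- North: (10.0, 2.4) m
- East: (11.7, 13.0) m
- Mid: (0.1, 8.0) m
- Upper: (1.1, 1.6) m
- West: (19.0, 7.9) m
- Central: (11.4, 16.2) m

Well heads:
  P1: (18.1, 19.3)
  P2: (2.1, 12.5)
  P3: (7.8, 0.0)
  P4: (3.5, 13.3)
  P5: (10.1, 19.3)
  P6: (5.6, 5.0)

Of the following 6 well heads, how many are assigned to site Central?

2

P1 → Central
P2 → Mid
P3 → North
P4 → Mid
P5 → Central
P6 → North
2 of the 6 go to Central.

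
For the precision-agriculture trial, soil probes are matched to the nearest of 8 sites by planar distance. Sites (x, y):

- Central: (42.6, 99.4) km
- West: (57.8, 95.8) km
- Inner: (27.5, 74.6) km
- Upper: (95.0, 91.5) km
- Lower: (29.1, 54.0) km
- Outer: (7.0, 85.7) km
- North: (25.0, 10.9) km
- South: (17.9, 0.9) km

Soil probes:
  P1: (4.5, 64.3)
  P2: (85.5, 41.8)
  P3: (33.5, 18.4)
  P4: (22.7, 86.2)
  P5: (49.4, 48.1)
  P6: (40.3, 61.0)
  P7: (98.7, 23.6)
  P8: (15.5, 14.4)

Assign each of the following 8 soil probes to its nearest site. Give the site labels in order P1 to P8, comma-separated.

Outer, Upper, North, Inner, Lower, Lower, Upper, North

P1 → Outer (d²=464.21)
P2 → Upper (d²=2560.34)
P3 → North (d²=128.50)
P4 → Inner (d²=157.60)
P5 → Lower (d²=446.90)
P6 → Lower (d²=174.44)
P7 → Upper (d²=4624.10)
P8 → North (d²=102.50)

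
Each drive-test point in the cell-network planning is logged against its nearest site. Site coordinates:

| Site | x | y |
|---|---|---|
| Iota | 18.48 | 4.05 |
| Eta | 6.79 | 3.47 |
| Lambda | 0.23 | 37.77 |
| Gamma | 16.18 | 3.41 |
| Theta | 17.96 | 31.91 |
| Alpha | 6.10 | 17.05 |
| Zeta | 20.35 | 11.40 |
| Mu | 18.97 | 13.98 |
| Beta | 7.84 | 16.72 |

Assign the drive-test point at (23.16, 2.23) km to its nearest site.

Iota

Squared distances to each site:
Iota: 25.215; Eta: 269.515; Lambda: 1788.877; Gamma: 50.113; Theta: 907.942; Alpha: 510.676; Zeta: 91.985; Mu: 155.619; Beta: 444.662.
Minimum at Iota.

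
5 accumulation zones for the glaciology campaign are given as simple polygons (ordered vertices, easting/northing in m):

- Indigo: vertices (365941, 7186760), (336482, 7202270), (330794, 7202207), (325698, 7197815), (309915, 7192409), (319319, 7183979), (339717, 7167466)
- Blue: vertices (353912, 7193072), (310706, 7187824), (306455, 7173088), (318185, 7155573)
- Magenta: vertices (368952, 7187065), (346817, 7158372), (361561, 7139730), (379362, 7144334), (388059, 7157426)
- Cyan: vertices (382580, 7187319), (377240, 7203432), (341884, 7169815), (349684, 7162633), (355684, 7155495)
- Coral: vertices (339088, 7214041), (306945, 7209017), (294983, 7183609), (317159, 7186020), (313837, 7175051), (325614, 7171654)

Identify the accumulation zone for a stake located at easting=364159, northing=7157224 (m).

Magenta

Cast a ray rightward from (364159, 7157224). For each polygon, the edges (by vertex number in listed order) whose endpoints lie on opposite sides of northing = 7157224, where each meets that height, and whether that is right or left of the point:
Indigo: no edge straddles that height → 0 crossings.
Blue: 3–4 at easting≈317079.3 (left), 4–1 at easting≈319758.0 (left) → 0 crossings.
Magenta: 2–3 at easting≈347725.0 (left), 4–5 at easting≈387924.8 (right) → 1 crossing.
Cyan: 4–5 at easting≈354230.7 (left), 5–1 at easting≈357145.3 (left) → 0 crossings.
Coral: no edge straddles that height → 0 crossings.
Only Magenta has an odd count, so the point is inside Magenta.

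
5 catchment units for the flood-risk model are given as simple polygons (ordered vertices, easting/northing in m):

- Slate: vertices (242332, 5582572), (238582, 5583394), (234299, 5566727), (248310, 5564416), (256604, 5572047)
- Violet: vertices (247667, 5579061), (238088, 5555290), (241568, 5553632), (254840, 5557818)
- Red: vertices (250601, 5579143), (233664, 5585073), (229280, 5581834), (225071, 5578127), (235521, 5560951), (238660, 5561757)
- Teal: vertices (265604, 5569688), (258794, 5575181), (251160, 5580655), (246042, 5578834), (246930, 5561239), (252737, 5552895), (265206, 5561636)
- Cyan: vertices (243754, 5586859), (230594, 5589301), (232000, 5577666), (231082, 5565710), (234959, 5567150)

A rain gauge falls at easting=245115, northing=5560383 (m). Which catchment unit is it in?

Violet

Cast a ray rightward from (245115, 5560383). For each polygon, the edges (by vertex number in listed order) whose endpoints lie on opposite sides of northing = 5560383, where each meets that height, and whether that is right or left of the point:
Slate: no edge straddles that height → 0 crossings.
Violet: 1–2 at easting≈240140.3 (left), 4–1 at easting≈253973.9 (right) → 1 crossing.
Red: no edge straddles that height → 0 crossings.
Teal: 5–6 at easting≈247525.7 (right), 6–7 at easting≈263418.6 (right) → 2 crossings.
Cyan: no edge straddles that height → 0 crossings.
Only Violet has an odd count, so the point is inside Violet.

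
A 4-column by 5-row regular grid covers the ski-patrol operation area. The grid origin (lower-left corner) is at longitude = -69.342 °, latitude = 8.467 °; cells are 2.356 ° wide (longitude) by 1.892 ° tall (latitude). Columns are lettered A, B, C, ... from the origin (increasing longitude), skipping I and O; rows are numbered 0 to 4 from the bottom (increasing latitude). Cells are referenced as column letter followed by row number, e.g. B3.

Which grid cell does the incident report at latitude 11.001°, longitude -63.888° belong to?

C1

Column index: ⌊(-63.888 − -69.342) / 2.356⌋ = ⌊2.315⌋ = 2 → column C
Row offset from origin: ⌊(11.001 − 8.467) / 1.892⌋ = ⌊1.339⌋ = 1 → row 1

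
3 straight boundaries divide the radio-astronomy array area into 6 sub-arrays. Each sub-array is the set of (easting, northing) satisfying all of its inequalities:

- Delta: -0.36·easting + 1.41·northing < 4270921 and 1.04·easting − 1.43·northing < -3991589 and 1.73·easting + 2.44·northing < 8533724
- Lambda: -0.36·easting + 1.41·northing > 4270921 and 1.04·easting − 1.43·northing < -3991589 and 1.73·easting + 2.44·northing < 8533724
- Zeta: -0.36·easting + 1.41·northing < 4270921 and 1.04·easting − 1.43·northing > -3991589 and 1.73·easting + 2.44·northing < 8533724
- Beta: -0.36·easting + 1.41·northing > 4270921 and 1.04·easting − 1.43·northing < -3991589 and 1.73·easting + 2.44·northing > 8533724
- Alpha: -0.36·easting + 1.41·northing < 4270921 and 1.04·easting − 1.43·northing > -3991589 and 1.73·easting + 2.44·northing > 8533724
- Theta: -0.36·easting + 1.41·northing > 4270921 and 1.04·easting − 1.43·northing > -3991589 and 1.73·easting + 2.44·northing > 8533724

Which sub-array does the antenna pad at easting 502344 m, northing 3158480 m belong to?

-0.36·502344 + 1.41·3158480 = 4272612.960, which is > 4270921
1.04·502344 − 1.43·3158480 = -3994188.640, which is < -3991589
1.73·502344 + 2.44·3158480 = 8575746.320, which is > 8533724
This sign pattern matches Beta.

Beta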